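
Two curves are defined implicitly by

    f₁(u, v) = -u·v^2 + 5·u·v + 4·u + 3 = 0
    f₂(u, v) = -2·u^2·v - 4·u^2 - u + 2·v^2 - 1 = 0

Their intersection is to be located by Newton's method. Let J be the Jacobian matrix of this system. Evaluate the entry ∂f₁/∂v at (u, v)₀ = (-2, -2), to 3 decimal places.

-18.000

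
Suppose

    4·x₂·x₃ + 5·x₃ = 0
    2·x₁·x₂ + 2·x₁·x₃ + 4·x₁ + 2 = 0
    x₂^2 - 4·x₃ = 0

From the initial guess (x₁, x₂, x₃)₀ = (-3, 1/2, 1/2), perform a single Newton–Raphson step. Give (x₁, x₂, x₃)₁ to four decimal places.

(-0.9167, 0.3833, 0.0333)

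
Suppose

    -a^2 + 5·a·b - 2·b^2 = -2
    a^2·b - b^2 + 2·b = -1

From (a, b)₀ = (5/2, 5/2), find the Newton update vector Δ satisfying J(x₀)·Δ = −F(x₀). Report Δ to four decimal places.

(1.2636, -9.5909)

At (5/2, 5/2): F = (14.5000, 15.3750).
Jacobian J = [[-2·a + 5·b, 5·a - 4·b], [2·a·b, a^2 - 2·b + 2]].
At the point, J = [[7.5000, 2.5000], [12.5000, 3.2500]] (det J = -6.8750).
Solving J·Δ = −F gives Δ = (1.2636, -9.5909).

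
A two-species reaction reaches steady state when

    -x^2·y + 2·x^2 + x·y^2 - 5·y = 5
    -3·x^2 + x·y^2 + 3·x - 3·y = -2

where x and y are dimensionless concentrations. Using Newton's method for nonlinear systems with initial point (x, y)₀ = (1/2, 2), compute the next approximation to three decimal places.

(-0.493, -3.222)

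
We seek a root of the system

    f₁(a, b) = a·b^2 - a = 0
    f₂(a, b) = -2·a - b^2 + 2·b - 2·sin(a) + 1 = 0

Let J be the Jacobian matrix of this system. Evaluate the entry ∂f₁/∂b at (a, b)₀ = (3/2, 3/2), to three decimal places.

∂f₁/∂b = 2·a·b.
At (3/2, 3/2) this is 4.500.

4.500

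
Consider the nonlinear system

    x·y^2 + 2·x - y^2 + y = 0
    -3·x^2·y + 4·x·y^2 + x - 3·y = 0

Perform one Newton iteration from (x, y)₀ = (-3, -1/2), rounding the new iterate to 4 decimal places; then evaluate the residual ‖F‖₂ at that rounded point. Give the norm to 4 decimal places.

5630.6167

At (-3, -1/2): F = (-7.5000, 9.0000).
Jacobian J = [[y^2 + 2, 2·x·y - 2·y + 1], [-6·x·y + 4·y^2 + 1, -3·x^2 + 8·x·y - 3]].
At the point, J = [[2.2500, 5.0000], [-7.0000, -18.0000]] (det J = -5.5000).
Solving J·Δ = −F gives Δ = (16.3636, -5.8636).
Then the next iterate is (x, y)₁ = (13.3636, -6.3636).
Re-evaluating at (13.3636, -6.3636): F = (521.032589, 5606.457860), so ‖F‖₂ = 5630.6167.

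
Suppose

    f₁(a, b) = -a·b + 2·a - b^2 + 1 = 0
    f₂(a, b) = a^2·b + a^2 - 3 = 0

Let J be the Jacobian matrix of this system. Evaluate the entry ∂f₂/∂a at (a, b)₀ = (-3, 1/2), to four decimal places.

-9.0000

∂f₂/∂a = 2·a·b + 2·a.
At (-3, 1/2) this is -9.0000.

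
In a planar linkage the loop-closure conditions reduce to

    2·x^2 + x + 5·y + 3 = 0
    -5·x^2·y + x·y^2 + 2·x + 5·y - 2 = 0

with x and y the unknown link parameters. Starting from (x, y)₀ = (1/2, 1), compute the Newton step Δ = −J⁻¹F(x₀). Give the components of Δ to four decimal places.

(-1.0928, -1.1443)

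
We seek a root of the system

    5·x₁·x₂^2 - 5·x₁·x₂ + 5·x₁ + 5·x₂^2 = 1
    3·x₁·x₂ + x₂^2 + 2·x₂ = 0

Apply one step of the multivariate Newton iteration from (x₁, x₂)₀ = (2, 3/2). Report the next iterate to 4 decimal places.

At (2, 3/2): F = (27.7500, 14.2500).
Jacobian J = [[5·x₂^2 - 5·x₂ + 5, 10·x₁·x₂ - 5·x₁ + 10·x₂], [3·x₂, 3·x₁ + 2·x₂ + 2]].
At the point, J = [[8.7500, 35.0000], [4.5000, 11.0000]] (det J = -61.2500).
Solving J·Δ = −F gives Δ = (-3.1592, -0.0031).
Then the next iterate is (x₁, x₂)₁ = (-1.1592, 1.4969).

(-1.1592, 1.4969)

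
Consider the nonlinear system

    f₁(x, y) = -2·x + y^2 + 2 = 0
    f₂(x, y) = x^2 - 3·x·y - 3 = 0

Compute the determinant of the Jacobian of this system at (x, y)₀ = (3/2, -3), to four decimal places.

J = [[-2, 2·y], [2·x - 3·y, -3·x]].
At the point, J = [[-2.0000, -6.0000], [12.0000, -4.5000]].
det J = 81.0000.

81.0000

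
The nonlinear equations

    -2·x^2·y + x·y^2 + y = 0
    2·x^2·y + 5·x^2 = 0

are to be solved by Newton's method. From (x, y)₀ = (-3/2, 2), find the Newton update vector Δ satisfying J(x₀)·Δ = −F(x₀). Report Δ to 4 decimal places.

(0.7256, -0.1463)

At (-3/2, 2): F = (-13.0000, 20.2500).
Jacobian J = [[-4·x·y + y^2, -2·x^2 + 2·x·y + 1], [4·x·y + 10·x, 2·x^2]].
At the point, J = [[16.0000, -9.5000], [-27.0000, 4.5000]] (det J = -184.5000).
Solving J·Δ = −F gives Δ = (0.7256, -0.1463).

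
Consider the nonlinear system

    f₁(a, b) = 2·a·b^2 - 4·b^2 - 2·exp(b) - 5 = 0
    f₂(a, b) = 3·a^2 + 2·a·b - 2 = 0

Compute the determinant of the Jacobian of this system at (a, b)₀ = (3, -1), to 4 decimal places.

J = [[2·b^2, 4·a·b - 8·b - 2·exp(b)], [6·a + 2·b, 2·a]].
At the point, J = [[2.0000, -4.735759], [16.0000, 6.0000]].
det J = 87.7721.

87.7721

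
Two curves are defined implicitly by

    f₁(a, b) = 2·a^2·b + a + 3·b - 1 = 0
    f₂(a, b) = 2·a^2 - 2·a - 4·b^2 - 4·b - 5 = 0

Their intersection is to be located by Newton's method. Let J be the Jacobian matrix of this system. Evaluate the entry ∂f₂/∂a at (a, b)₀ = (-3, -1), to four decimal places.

∂f₂/∂a = 4·a - 2.
At (-3, -1) this is -14.0000.

-14.0000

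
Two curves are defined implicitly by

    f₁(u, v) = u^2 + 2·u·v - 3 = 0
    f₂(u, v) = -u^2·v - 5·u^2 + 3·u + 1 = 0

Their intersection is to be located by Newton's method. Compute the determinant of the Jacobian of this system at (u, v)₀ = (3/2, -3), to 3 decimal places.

15.750

J = [[2·u + 2·v, 2·u], [-2·u·v - 10·u + 3, -u^2]].
At the point, J = [[-3.000, 3.000], [-3.000, -2.250]].
det J = 15.750.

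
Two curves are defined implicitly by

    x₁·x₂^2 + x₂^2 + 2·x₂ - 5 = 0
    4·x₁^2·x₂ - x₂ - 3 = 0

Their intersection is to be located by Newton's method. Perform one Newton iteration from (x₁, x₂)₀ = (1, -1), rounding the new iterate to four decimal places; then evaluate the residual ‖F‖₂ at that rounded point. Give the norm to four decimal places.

25.0220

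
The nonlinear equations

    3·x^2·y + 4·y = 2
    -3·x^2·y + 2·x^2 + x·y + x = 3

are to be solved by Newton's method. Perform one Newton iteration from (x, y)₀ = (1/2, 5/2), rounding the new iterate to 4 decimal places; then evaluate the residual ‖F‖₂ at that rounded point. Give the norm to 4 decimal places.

At (1/2, 5/2): F = (9.8750, -2.6250).
Jacobian J = [[6·x·y, 3·x^2 + 4], [-6·x·y + 4·x + y + 1, -3·x^2 + x]].
At the point, J = [[7.5000, 4.7500], [-2.0000, -0.2500]] (det J = 7.6250).
Solving J·Δ = −F gives Δ = (-1.3115, -0.0082).
Then the next iterate is (x, y)₁ = (-0.8115, 2.4918).
Re-evaluating at (-0.8115, 2.4918): F = (12.889992, -9.439323), so ‖F‖₂ = 15.9766.

15.9766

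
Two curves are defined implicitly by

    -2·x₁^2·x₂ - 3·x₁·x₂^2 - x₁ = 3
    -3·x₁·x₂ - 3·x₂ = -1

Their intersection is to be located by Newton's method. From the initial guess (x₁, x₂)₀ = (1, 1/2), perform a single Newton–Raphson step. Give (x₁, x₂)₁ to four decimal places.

At (1, 1/2): F = (-5.7500, -2.0000).
Jacobian J = [[-4·x₁·x₂ - 3·x₂^2 - 1, -2·x₁^2 - 6·x₁·x₂], [-3·x₂, -3·x₁ - 3]].
At the point, J = [[-3.7500, -5.0000], [-1.5000, -6.0000]] (det J = 15.0000).
Solving J·Δ = −F gives Δ = (-1.6333, 0.0750).
Then the next iterate is (x₁, x₂)₁ = (-0.6333, 0.5750).

(-0.6333, 0.5750)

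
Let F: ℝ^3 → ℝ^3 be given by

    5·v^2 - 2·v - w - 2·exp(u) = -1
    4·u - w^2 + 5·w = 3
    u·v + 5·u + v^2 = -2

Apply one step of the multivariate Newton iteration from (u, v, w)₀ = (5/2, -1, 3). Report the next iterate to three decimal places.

At (5/2, -1, 3): F = (-19.36499, 13.000, 13.000).
Jacobian J = [[-2·exp(u), 10·v - 2, -1], [4, 0, -2·w + 5], [v + 5, u + 2·v, 0]].
At the point, J = [[-24.36499, -12.000, -1.000], [4.000, 0.000, -1.000], [4.000, 0.500, 0.000]] (det J = 33.81751).
Solving J·Δ = −F gives Δ = (-4.134, 7.076, -3.538).
Then the next iterate is (u, v, w)₁ = (-1.634, 6.076, -0.538).

(-1.634, 6.076, -0.538)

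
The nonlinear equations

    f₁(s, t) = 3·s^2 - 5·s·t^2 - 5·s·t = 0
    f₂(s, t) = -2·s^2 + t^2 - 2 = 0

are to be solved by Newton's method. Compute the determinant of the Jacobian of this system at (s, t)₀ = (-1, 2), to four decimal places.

J = [[6·s - 5·t^2 - 5·t, -10·s·t - 5·s], [-4·s, 2·t]].
At the point, J = [[-36.0000, 25.0000], [4.0000, 4.0000]].
det J = -244.0000.

-244.0000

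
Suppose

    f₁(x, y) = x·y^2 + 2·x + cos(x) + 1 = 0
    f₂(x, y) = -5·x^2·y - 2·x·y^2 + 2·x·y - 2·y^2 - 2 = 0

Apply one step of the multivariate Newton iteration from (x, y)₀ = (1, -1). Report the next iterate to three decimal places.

At (1, -1): F = (4.54030, -3.000).
Jacobian J = [[y^2 - sin(x) + 2, 2·x·y], [-10·x·y - 2·y^2 + 2·y, -5·x^2 - 4·x·y + 2·x - 4·y]].
At the point, J = [[2.15853, -2.000], [6.000, 5.000]] (det J = 22.79265).
Solving J·Δ = −F gives Δ = (-0.733, 1.479).
Then the next iterate is (x, y)₁ = (0.267, 0.479).

(0.267, 0.479)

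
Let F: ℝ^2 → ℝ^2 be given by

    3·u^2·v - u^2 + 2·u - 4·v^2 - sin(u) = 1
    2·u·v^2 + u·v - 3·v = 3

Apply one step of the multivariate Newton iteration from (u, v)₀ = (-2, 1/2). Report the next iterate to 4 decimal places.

(4.7956, 0.5328)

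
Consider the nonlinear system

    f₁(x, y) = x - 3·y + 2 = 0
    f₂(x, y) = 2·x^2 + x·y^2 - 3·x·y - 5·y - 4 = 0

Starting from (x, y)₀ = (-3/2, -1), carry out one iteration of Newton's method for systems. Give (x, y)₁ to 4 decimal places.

(0.5714, 0.8571)

At (-3/2, -1): F = (3.5000, -0.5000).
Jacobian J = [[1, -3], [4·x + y^2 - 3·y, 2·x·y - 3·x - 5]].
At the point, J = [[1.0000, -3.0000], [-2.0000, 2.5000]] (det J = -3.5000).
Solving J·Δ = −F gives Δ = (2.0714, 1.8571).
Then the next iterate is (x, y)₁ = (0.5714, 0.8571).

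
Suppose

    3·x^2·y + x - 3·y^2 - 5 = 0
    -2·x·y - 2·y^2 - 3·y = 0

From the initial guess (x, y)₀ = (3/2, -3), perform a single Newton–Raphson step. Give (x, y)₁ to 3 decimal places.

(0.500, -2.000)

At (3/2, -3): F = (-50.750, 0.000).
Jacobian J = [[6·x·y + 1, 3·x^2 - 6·y], [-2·y, -2·x - 4·y - 3]].
At the point, J = [[-26.000, 24.750], [6.000, 6.000]] (det J = -304.500).
Solving J·Δ = −F gives Δ = (-1.000, 1.000).
Then the next iterate is (x, y)₁ = (0.500, -2.000).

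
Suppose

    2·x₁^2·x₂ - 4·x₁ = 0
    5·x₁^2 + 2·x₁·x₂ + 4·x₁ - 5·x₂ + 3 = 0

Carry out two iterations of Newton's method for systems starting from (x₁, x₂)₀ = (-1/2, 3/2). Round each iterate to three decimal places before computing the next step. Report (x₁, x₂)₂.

At (-1/2, 3/2): F = (2.750, -6.750).
Jacobian J = [[4·x₁·x₂ - 4, 2·x₁^2], [10·x₁ + 2·x₂ + 4, 2·x₁ - 5]].
At the point, J = [[-7.000, 0.500], [2.000, -6.000]] (det J = 41.000).
Solving J·Δ = −F gives Δ = (0.320, -1.018).
Then the next iterate is (x₁, x₂)₁ = (-0.180, 0.482).
Round to (-0.180, 0.482) and repeat: F = (0.75123, -0.14152), J = [[-4.34704, 0.06480], [3.164, -5.360]].
Δ = (0.174, 0.076), so (x₁, x₂)₂ = (-0.006, 0.558).

(-0.006, 0.558)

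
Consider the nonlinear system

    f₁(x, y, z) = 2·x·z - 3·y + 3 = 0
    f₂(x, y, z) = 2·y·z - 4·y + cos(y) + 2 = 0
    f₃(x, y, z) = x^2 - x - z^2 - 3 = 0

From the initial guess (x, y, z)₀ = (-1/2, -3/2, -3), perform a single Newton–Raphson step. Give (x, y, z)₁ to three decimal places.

(0.302, -0.318, -0.858)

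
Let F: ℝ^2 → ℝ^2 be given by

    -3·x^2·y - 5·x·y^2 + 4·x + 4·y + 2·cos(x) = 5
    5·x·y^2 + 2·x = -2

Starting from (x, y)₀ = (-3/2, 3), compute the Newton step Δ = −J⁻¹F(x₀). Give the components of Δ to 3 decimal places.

(0.496, -1.005)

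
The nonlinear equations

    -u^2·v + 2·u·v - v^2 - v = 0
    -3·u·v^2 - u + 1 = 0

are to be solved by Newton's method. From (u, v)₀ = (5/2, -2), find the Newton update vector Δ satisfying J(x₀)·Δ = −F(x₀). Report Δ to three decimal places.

At (5/2, -2): F = (0.500, -31.500).
Jacobian J = [[-2·u·v + 2·v, -u^2 + 2·u - 2·v - 1], [-3·v^2 - 1, -6·u·v]].
At the point, J = [[6.000, 1.750], [-13.000, 30.000]] (det J = 202.750).
Solving J·Δ = −F gives Δ = (-0.346, 0.900).

(-0.346, 0.900)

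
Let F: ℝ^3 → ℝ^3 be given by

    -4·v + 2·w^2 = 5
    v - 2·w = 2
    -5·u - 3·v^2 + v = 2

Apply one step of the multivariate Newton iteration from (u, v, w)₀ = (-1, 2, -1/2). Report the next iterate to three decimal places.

(3.540, -0.700, -1.350)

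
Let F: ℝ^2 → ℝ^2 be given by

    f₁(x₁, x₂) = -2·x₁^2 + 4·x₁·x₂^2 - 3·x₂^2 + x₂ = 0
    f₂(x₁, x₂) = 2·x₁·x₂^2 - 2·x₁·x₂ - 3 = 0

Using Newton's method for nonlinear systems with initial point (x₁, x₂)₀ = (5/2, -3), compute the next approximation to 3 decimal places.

(-6.615, -7.622)

At (5/2, -3): F = (47.500, 57.000).
Jacobian J = [[-4·x₁ + 4·x₂^2, 8·x₁·x₂ - 6·x₂ + 1], [2·x₂^2 - 2·x₂, 4·x₁·x₂ - 2·x₁]].
At the point, J = [[26.000, -41.000], [24.000, -35.000]] (det J = 74.000).
Solving J·Δ = −F gives Δ = (-9.115, -4.622).
Then the next iterate is (x₁, x₂)₁ = (-6.615, -7.622).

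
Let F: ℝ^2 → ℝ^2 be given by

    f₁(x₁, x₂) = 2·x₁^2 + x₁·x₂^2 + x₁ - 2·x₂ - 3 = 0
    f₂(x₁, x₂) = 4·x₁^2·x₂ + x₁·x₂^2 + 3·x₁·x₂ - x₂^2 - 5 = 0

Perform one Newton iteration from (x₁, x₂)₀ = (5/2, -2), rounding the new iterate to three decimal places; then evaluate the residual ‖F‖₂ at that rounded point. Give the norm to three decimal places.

At (5/2, -2): F = (26.000, -64.000).
Jacobian J = [[4·x₁ + x₂^2 + 1, 2·x₁·x₂ - 2], [8·x₁·x₂ + x₂^2 + 3·x₂, 4·x₁^2 + 2·x₁·x₂ + 3·x₁ - 2·x₂]].
At the point, J = [[15.000, -12.000], [-42.000, 26.500]] (det J = -106.500).
Solving J·Δ = −F gives Δ = (-0.742, 1.239).
Then the next iterate is (x₁, x₂)₁ = (1.758, -0.761).
Re-evaluating at (1.758, -0.761): F = (7.47922, -17.98222), so ‖F‖₂ = 19.476.

19.476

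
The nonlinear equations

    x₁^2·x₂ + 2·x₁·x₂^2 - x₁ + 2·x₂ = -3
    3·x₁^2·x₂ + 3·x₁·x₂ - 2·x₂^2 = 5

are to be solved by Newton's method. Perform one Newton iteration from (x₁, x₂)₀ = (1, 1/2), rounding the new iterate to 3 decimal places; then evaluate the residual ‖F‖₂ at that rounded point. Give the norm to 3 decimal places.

16.163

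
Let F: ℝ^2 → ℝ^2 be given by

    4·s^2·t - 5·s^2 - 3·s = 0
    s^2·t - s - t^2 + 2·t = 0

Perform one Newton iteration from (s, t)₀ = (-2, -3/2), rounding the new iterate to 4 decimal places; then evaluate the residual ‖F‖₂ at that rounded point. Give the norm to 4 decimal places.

11.1106

At (-2, -3/2): F = (-38.0000, -9.2500).
Jacobian J = [[8·s·t - 10·s - 3, 4·s^2], [2·s·t - 1, s^2 - 2·t + 2]].
At the point, J = [[41.0000, 16.0000], [5.0000, 9.0000]] (det J = 289.0000).
Solving J·Δ = −F gives Δ = (0.6713, 0.6548).
Then the next iterate is (s, t)₁ = (-1.3287, -0.8452).
Re-evaluating at (-1.3287, -0.8452): F = (-10.809730, -2.568216), so ‖F‖₂ = 11.1106.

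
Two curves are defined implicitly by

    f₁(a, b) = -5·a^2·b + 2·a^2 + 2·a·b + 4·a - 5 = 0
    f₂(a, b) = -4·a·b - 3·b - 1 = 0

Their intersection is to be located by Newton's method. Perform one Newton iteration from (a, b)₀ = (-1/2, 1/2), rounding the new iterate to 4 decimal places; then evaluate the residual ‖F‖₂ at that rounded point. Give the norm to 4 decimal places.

6.3682

At (-1/2, 1/2): F = (-7.6250, -1.5000).
Jacobian J = [[-10·a·b + 4·a + 2·b + 4, -5·a^2 + 2·a], [-4·b, -4·a - 3]].
At the point, J = [[5.5000, -2.2500], [-2.0000, -1.0000]] (det J = -10.0000).
Solving J·Δ = −F gives Δ = (0.4250, -2.3500).
Then the next iterate is (a, b)₁ = (-0.0750, -1.8500).
Re-evaluating at (-0.0750, -1.8500): F = (-4.959219, 3.9950), so ‖F‖₂ = 6.3682.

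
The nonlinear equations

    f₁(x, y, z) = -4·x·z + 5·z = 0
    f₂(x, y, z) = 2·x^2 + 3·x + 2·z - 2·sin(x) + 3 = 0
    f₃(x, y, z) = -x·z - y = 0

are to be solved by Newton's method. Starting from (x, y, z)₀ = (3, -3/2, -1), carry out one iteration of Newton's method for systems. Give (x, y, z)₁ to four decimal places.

At (3, -3/2, -1): F = (7.0000, 27.717760, 4.5000).
Jacobian J = [[-4·z, 0, -4·x + 5], [4·x - 2·cos(x) + 3, 0, 2], [-z, -1, -x]].
At the point, J = [[4.0000, 0.0000, -7.0000], [16.979985, 0.0000, 2.0000], [1.0000, -1.0000, -3.0000]] (det J = 126.859895).
Solving J·Δ = −F gives Δ = (-1.6398, 2.6713, 0.0630).
Then the next iterate is (x, y, z)₁ = (1.3602, 1.1713, -0.9370).

(1.3602, 1.1713, -0.9370)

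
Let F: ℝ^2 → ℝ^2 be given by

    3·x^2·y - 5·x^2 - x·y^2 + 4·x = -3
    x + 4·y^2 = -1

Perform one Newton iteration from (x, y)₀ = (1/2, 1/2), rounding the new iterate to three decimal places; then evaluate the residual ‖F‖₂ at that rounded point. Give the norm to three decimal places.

4423.742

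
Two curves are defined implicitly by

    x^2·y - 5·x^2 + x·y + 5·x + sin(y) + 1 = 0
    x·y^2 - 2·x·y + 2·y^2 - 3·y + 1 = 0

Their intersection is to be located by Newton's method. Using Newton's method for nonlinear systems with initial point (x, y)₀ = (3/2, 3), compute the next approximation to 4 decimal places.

At (3/2, 3): F = (8.641120, 14.5000).
Jacobian J = [[2·x·y - 10·x + y + 5, x^2 + x + cos(y)], [y^2 - 2·y, 2·x·y - 2·x + 4·y - 3]].
At the point, J = [[2.0000, 2.760008], [3.0000, 15.0000]] (det J = 21.719977).
Solving J·Δ = −F gives Δ = (-4.1251, -0.1417).
Then the next iterate is (x, y)₁ = (-2.6251, 2.8583).

(-2.6251, 2.8583)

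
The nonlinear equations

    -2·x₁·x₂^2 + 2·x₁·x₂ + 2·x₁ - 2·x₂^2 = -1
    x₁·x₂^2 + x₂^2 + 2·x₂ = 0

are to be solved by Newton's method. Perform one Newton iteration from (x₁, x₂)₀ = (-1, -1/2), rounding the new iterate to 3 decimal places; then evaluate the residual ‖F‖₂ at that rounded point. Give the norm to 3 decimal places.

1.510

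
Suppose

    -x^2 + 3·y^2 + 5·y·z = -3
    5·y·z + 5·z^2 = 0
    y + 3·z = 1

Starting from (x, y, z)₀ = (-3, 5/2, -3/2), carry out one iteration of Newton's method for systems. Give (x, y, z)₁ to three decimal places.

At (-3, 5/2, -3/2): F = (-6.000, -7.500, -3.000).
Jacobian J = [[-2·x, 6·y + 5·z, 5·y], [0, 5·z, 5·y + 10·z], [0, 1, 3]].
At the point, J = [[6.000, 7.500, 12.500], [0.000, -7.500, -2.500], [0.000, 1.000, 3.000]] (det J = -120.000).
Solving J·Δ = −F gives Δ = (-0.250, -1.500, 1.500).
Then the next iterate is (x, y, z)₁ = (-3.250, 1.000, 0.000).

(-3.250, 1.000, 0.000)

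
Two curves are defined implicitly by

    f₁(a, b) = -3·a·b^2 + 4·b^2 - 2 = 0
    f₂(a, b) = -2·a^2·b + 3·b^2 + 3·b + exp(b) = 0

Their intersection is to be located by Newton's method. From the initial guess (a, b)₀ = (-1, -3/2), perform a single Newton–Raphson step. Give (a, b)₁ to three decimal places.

(-0.891, -0.880)

At (-1, -3/2): F = (13.750, 5.47313).
Jacobian J = [[-3·b^2, -6·a·b + 8·b], [-4·a·b, -2·a^2 + 6·b + exp(b) + 3]].
At the point, J = [[-6.750, -21.000], [-6.000, -7.77687]] (det J = -73.50613).
Solving J·Δ = −F gives Δ = (0.109, 0.620).
Then the next iterate is (a, b)₁ = (-0.891, -0.880).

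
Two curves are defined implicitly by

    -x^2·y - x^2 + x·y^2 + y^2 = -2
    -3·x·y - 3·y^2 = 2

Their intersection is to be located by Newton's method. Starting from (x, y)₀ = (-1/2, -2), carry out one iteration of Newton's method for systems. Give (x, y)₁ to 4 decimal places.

(-0.8542, -0.5833)

At (-1/2, -2): F = (4.2500, -17.0000).
Jacobian J = [[-2·x·y - 2·x + y^2, -x^2 + 2·x·y + 2·y], [-3·y, -3·x - 6·y]].
At the point, J = [[3.0000, -2.2500], [6.0000, 13.5000]] (det J = 54.0000).
Solving J·Δ = −F gives Δ = (-0.3542, 1.4167).
Then the next iterate is (x, y)₁ = (-0.8542, -0.5833).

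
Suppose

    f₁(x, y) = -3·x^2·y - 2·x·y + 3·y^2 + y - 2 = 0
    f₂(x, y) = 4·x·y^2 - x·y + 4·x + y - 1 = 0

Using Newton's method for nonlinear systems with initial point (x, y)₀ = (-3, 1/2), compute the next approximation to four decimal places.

At (-3, 1/2): F = (-11.2500, -14.0000).
Jacobian J = [[-6·x·y - 2·y, -3·x^2 - 2·x + 6·y + 1], [4·y^2 - y + 4, 8·x·y - x + 1]].
At the point, J = [[8.0000, -17.0000], [4.5000, -8.0000]] (det J = 12.5000).
Solving J·Δ = −F gives Δ = (11.8400, 4.9100).
Then the next iterate is (x, y)₁ = (8.8400, 5.4100).

(8.8400, 5.4100)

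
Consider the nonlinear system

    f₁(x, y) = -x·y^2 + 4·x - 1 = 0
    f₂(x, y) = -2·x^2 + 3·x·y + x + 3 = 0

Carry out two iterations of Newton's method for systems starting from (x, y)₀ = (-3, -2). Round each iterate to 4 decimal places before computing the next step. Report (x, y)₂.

(-3.1021, -2.0790)

At (-3, -2): F = (-1.0000, 0.0000).
Jacobian J = [[-y^2 + 4, -2·x·y], [-4·x + 3·y + 1, 3·x]].
At the point, J = [[0.0000, -12.0000], [7.0000, -9.0000]] (det J = 84.0000).
Solving J·Δ = −F gives Δ = (-0.1071, -0.0833).
Then the next iterate is (x, y)₁ = (-3.1071, -2.0833).
Round to (-3.1071, -2.0833) and repeat: F = (0.056846, 0.003823), J = [[-0.340139, -12.946043], [7.1785, -9.3213]].
Δ = (0.0050, 0.0043), so (x, y)₂ = (-3.1021, -2.0790).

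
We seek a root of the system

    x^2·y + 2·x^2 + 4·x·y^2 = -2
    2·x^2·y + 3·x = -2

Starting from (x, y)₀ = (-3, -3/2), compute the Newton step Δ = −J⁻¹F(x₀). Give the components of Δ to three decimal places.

(1.387, 0.271)

At (-3, -3/2): F = (-20.500, -34.000).
Jacobian J = [[2·x·y + 4·x + 4·y^2, x^2 + 8·x·y], [4·x·y + 3, 2·x^2]].
At the point, J = [[6.000, 45.000], [21.000, 18.000]] (det J = -837.000).
Solving J·Δ = −F gives Δ = (1.387, 0.271).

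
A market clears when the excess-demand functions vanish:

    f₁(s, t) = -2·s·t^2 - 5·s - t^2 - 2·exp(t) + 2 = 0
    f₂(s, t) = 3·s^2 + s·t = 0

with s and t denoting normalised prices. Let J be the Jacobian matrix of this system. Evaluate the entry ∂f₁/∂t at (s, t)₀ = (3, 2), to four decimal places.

-42.7781

∂f₁/∂t = -4·s·t - 2·t - 2·exp(t).
At (3, 2) this is -42.7781.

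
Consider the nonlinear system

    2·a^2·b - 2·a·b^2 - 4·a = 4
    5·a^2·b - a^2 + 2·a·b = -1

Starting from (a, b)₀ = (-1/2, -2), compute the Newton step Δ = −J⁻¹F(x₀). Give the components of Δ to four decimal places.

(-0.0500, 0.4000)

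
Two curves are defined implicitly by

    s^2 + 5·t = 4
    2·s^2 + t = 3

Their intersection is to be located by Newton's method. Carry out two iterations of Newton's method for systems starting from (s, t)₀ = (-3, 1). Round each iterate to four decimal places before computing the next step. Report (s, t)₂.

(-1.2105, 0.5556)

At (-3, 1): F = (10.0000, 16.0000).
Jacobian J = [[2·s, 5], [4·s, 1]].
At the point, J = [[-6.0000, 5.0000], [-12.0000, 1.0000]] (det J = 54.0000).
Solving J·Δ = −F gives Δ = (1.2963, -0.4444).
Then the next iterate is (s, t)₁ = (-1.7037, 0.5556).
Round to (-1.7037, 0.5556) and repeat: F = (1.680594, 3.360787), J = [[-3.4074, 5.0000], [-6.8148, 1.0000]].
Δ = (0.4932, 0.0000), so (s, t)₂ = (-1.2105, 0.5556).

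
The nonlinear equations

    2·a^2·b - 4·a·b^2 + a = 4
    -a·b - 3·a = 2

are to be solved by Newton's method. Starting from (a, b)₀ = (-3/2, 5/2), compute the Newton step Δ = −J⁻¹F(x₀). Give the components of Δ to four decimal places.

(1.1486, 0.0448)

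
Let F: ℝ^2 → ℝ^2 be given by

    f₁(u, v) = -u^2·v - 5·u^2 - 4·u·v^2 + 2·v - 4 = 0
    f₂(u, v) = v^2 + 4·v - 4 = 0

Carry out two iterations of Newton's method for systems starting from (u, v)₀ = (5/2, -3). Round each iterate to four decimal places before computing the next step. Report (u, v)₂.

(-1.9874, -5.1389)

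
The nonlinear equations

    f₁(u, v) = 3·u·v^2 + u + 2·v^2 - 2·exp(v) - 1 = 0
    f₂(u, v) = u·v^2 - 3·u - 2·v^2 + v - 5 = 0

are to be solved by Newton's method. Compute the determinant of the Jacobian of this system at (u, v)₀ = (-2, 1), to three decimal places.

J = [[3·v^2 + 1, 6·u·v + 4·v - 2·exp(v)], [v^2 - 3, 2·u·v - 4·v + 1]].
At the point, J = [[4.000, -13.43656], [-2.000, -7.000]].
det J = -54.873.

-54.873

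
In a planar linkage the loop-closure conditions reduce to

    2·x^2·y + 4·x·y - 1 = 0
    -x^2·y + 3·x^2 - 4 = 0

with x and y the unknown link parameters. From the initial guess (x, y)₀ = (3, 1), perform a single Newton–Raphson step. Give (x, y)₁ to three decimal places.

At (3, 1): F = (29.000, 14.000).
Jacobian J = [[4·x·y + 4·y, 2·x^2 + 4·x], [-2·x·y + 6·x, -x^2]].
At the point, J = [[16.000, 30.000], [12.000, -9.000]] (det J = -504.000).
Solving J·Δ = −F gives Δ = (-1.351, -0.246).
Then the next iterate is (x, y)₁ = (1.649, 0.754).

(1.649, 0.754)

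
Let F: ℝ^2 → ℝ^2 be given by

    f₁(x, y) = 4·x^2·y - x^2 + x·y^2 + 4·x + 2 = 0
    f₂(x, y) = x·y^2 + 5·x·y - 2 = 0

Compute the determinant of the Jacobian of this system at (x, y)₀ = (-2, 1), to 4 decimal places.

J = [[8·x·y - 2·x + y^2 + 4, 4·x^2 + 2·x·y], [y^2 + 5·y, 2·x·y + 5·x]].
At the point, J = [[-7.0000, 12.0000], [6.0000, -14.0000]].
det J = 26.0000.

26.0000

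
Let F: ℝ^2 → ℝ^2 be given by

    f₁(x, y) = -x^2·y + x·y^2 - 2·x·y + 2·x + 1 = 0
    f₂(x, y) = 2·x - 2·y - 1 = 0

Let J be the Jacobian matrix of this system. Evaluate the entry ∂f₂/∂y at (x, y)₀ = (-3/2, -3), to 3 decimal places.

-2.000

∂f₂/∂y = -2.
At (-3/2, -3) this is -2.000.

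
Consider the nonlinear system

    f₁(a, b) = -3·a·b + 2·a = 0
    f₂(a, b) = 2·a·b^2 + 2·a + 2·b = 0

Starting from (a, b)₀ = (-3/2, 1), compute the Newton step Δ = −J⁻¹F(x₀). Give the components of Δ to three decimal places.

At (-3/2, 1): F = (1.500, -4.000).
Jacobian J = [[-3·b + 2, -3·a], [2·b^2 + 2, 4·a·b + 2]].
At the point, J = [[-1.000, 4.500], [4.000, -4.000]] (det J = -14.000).
Solving J·Δ = −F gives Δ = (0.857, -0.143).

(0.857, -0.143)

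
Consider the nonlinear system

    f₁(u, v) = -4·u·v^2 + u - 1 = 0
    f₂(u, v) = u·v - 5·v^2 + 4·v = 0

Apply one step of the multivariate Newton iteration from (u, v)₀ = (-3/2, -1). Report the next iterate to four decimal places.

(-2.4343, -0.4747)

At (-3/2, -1): F = (3.5000, -7.5000).
Jacobian J = [[-4·v^2 + 1, -8·u·v], [v, u - 10·v + 4]].
At the point, J = [[-3.0000, -12.0000], [-1.0000, 12.5000]] (det J = -49.5000).
Solving J·Δ = −F gives Δ = (-0.9343, 0.5253).
Then the next iterate is (u, v)₁ = (-2.4343, -0.4747).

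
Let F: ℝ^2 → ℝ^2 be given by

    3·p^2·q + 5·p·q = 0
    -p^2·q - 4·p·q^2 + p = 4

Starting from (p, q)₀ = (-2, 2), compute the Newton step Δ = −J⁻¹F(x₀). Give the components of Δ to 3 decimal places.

At (-2, 2): F = (4.000, 18.000).
Jacobian J = [[6·p·q + 5·q, 3·p^2 + 5·p], [-2·p·q - 4·q^2 + 1, -p^2 - 8·p·q]].
At the point, J = [[-14.000, 2.000], [-7.000, 28.000]] (det J = -378.000).
Solving J·Δ = −F gives Δ = (0.201, -0.593).

(0.201, -0.593)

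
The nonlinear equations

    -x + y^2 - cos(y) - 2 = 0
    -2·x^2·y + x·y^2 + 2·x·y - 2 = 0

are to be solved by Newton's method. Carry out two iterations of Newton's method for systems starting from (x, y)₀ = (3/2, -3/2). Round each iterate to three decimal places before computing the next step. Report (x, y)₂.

At (3/2, -3/2): F = (-1.32074, 3.625).
Jacobian J = [[-1, 2·y + sin(y)], [-4·x·y + y^2 + 2·y, -2·x^2 + 2·x·y + 2·x]].
At the point, J = [[-1.000, -3.99749], [8.250, -6.000]] (det J = 38.97933).
Solving J·Δ = −F gives Δ = (-0.575, -0.187).
Then the next iterate is (x, y)₁ = (0.925, -1.687).
Round to (0.925, -1.687) and repeat: F = (0.03691, 0.39845), J = [[-1.000, -4.36726], [5.71387, -2.98220]].
Δ = (-0.058, 0.022), so (x, y)₂ = (0.867, -1.665).

(0.867, -1.665)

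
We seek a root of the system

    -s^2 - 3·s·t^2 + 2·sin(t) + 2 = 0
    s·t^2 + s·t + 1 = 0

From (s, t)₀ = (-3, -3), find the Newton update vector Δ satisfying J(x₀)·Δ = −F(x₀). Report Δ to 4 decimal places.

At (-3, -3): F = (73.717760, -17.0000).
Jacobian J = [[-2·s - 3·t^2, -6·s·t + 2·cos(t)], [t^2 + t, 2·s·t + s]].
At the point, J = [[-21.0000, -55.979985], [6.0000, 15.0000]] (det J = 20.879910).
Solving J·Δ = −F gives Δ = (-7.3806, 4.0856).

(-7.3806, 4.0856)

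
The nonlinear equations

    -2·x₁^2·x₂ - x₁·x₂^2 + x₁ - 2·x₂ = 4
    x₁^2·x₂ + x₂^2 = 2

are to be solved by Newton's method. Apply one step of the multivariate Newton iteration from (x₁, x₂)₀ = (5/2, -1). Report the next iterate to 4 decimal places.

At (5/2, -1): F = (10.5000, -7.2500).
Jacobian J = [[-4·x₁·x₂ - x₂^2 + 1, -2·x₁^2 - 2·x₁·x₂ - 2], [2·x₁·x₂, x₁^2 + 2·x₂]].
At the point, J = [[10.0000, -9.5000], [-5.0000, 4.2500]] (det J = -5.0000).
Solving J·Δ = −F gives Δ = (-4.8500, -4.0000).
Then the next iterate is (x₁, x₂)₁ = (-2.3500, -5.0000).

(-2.3500, -5.0000)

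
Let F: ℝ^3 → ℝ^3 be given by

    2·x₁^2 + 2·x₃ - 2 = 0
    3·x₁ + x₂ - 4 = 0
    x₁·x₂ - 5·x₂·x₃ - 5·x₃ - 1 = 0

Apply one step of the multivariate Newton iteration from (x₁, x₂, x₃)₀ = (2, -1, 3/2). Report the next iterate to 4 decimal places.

(1.8387, -1.5161, -2.3548)

At (2, -1, 3/2): F = (9.0000, 1.0000, -3.0000).
Jacobian J = [[4·x₁, 0, 2], [3, 1, 0], [x₂, x₁ - 5·x₃, -5·x₂ - 5]].
At the point, J = [[8.0000, 0.0000, 2.0000], [3.0000, 1.0000, 0.0000], [-1.0000, -5.5000, 0.0000]] (det J = -31.0000).
Solving J·Δ = −F gives Δ = (-0.1613, -0.5161, -3.8548).
Then the next iterate is (x₁, x₂, x₃)₁ = (1.8387, -1.5161, -2.3548).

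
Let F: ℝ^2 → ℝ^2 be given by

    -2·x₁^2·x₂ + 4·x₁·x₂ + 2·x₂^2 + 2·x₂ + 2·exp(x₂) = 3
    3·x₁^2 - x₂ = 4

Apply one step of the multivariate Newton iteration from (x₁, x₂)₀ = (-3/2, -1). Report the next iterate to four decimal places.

At (-3/2, -1): F = (8.235759, 3.7500).
Jacobian J = [[-4·x₁·x₂ + 4·x₂, -2·x₁^2 + 4·x₁ + 4·x₂ + 2·exp(x₂) + 2], [6·x₁, -1]].
At the point, J = [[-10.0000, -11.764241], [-9.0000, -1.0000]] (det J = -95.878170).
Solving J·Δ = −F gives Δ = (0.3742, 0.3820).
Then the next iterate is (x₁, x₂)₁ = (-1.1258, -0.6180).

(-1.1258, -0.6180)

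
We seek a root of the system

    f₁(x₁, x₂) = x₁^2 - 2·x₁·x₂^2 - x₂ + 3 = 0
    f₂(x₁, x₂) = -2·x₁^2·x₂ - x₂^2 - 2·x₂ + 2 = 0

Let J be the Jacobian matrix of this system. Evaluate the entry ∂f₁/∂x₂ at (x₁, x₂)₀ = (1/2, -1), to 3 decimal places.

1.000

∂f₁/∂x₂ = -4·x₁·x₂ - 1.
At (1/2, -1) this is 1.000.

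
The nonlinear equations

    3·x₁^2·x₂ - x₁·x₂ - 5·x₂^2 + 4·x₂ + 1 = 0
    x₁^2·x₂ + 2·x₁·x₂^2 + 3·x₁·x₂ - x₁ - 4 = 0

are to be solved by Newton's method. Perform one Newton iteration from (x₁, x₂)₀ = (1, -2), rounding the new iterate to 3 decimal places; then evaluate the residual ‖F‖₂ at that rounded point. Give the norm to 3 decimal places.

27.892

At (1, -2): F = (-31.000, -5.000).
Jacobian J = [[6·x₁·x₂ - x₂, 3·x₁^2 - x₁ - 10·x₂ + 4], [2·x₁·x₂ + 2·x₂^2 + 3·x₂ - 1, x₁^2 + 4·x₁·x₂ + 3·x₁]].
At the point, J = [[-10.000, 26.000], [-3.000, -4.000]] (det J = 118.000).
Solving J·Δ = −F gives Δ = (-2.153, 0.364).
Then the next iterate is (x₁, x₂)₁ = (-1.153, -1.636).
Re-evaluating at (-1.153, -1.636): F = (-27.33753, -5.53499), so ‖F‖₂ = 27.892.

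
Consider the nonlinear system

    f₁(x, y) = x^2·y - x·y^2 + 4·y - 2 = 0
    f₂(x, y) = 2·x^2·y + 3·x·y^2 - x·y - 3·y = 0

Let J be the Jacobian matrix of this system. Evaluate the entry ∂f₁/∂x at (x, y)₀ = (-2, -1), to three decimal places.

∂f₁/∂x = 2·x·y - y^2.
At (-2, -1) this is 3.000.

3.000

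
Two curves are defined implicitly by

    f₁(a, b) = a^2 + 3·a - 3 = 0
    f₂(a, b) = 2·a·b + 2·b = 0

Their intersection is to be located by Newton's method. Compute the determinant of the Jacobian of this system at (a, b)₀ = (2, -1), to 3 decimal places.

42.000

J = [[2·a + 3, 0], [2·b, 2·a + 2]].
At the point, J = [[7.000, 0.000], [-2.000, 6.000]].
det J = 42.000.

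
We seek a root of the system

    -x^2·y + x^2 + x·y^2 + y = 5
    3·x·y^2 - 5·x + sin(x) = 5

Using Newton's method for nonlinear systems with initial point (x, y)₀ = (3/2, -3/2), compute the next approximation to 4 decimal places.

At (3/2, -3/2): F = (2.5000, -1.377505).
Jacobian J = [[-2·x·y + 2·x + y^2, -x^2 + 2·x·y + 1], [3·y^2 + cos(x) - 5, 6·x·y]].
At the point, J = [[9.7500, -5.7500], [1.820737, -13.5000]] (det J = -121.155761).
Solving J·Δ = −F gives Δ = (-0.3439, -0.1484).
Then the next iterate is (x, y)₁ = (1.1561, -1.6484).

(1.1561, -1.6484)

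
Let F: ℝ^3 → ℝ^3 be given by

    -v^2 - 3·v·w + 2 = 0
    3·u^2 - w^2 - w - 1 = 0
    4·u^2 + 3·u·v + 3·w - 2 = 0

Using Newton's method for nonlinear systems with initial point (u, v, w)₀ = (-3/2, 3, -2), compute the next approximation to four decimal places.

At (-3/2, 3, -2): F = (11.0000, 3.7500, -12.5000).
Jacobian J = [[0, -2·v - 3·w, -3·v], [6·u, 0, -2·w - 1], [8·u + 3·v, 3·u, 3]].
At the point, J = [[0.0000, 0.0000, -9.0000], [-9.0000, 0.0000, 3.0000], [-3.0000, -4.5000, 3.0000]] (det J = -364.5000).
Solving J·Δ = −F gives Δ = (0.8241, -2.5123, 1.2222).
Then the next iterate is (u, v, w)₁ = (-0.6759, 0.4877, -0.7778).

(-0.6759, 0.4877, -0.7778)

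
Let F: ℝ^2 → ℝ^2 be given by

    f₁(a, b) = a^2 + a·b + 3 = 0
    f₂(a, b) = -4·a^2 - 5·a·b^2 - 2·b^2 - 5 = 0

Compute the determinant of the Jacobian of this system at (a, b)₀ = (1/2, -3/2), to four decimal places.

J = [[2·a + b, a], [-8·a - 5·b^2, -10·a·b - 4·b]].
At the point, J = [[-0.5000, 0.5000], [-15.2500, 13.5000]].
det J = 0.8750.

0.8750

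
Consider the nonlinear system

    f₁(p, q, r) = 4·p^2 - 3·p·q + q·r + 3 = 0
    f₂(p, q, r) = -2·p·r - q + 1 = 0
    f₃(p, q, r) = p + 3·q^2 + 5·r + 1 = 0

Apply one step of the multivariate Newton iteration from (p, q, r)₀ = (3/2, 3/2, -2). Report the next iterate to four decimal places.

At (3/2, 3/2, -2): F = (2.2500, 5.5000, -0.7500).
Jacobian J = [[8·p - 3·q, -3·p + r, q], [-2·r, -1, -2·p], [1, 6·q, 5]].
At the point, J = [[7.5000, -6.5000, 1.5000], [4.0000, -1.0000, -3.0000], [1.0000, 9.0000, 5.0000]] (det J = 370.0000).
Solving J·Δ = −F gives Δ = (-0.7750, -0.3375, 0.9125).
Then the next iterate is (p, q, r)₁ = (0.7250, 1.1625, -1.0875).

(0.7250, 1.1625, -1.0875)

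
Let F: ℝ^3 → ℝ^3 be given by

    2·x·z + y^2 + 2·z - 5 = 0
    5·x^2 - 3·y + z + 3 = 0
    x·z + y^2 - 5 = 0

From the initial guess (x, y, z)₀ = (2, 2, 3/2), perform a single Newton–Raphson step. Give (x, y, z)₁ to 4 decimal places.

At (2, 2, 3/2): F = (8.0000, 18.5000, 2.0000).
Jacobian J = [[2·z, 2·y, 2·x + 2], [10·x, -3, 1], [z, 2·y, x]].
At the point, J = [[3.0000, 4.0000, 6.0000], [20.0000, -3.0000, 1.0000], [1.5000, 4.0000, 2.0000]] (det J = 323.0000).
Solving J·Δ = −F gives Δ = (-0.8050, 0.4009, -1.1981).
Then the next iterate is (x, y, z)₁ = (1.1950, 2.4009, 0.3019).

(1.1950, 2.4009, 0.3019)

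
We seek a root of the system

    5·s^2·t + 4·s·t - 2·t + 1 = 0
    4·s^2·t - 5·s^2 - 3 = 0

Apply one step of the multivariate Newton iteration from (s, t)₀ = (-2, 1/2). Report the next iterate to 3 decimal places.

At (-2, 1/2): F = (6.000, -15.000).
Jacobian J = [[10·s·t + 4·t, 5·s^2 + 4·s - 2], [8·s·t - 10·s, 4·s^2]].
At the point, J = [[-8.000, 10.000], [12.000, 16.000]] (det J = -248.000).
Solving J·Δ = −F gives Δ = (0.992, 0.194).
Then the next iterate is (s, t)₁ = (-1.008, 0.694).

(-1.008, 0.694)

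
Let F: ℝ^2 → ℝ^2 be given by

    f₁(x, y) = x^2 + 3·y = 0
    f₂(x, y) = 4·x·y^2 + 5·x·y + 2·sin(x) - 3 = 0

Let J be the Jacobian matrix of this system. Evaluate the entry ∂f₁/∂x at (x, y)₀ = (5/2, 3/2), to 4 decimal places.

∂f₁/∂x = 2·x.
At (5/2, 3/2) this is 5.0000.

5.0000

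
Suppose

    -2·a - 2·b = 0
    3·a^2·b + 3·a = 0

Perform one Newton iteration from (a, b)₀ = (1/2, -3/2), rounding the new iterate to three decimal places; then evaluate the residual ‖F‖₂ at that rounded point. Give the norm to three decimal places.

At (1/2, -3/2): F = (2.000, 0.375).
Jacobian J = [[-2, -2], [6·a·b + 3, 3·a^2]].
At the point, J = [[-2.000, -2.000], [-1.500, 0.750]] (det J = -4.500).
Solving J·Δ = −F gives Δ = (0.500, 0.500).
Then the next iterate is (a, b)₁ = (1.000, -1.000).
Re-evaluating at (1.000, -1.000): F = (0.000, 0.000), so ‖F‖₂ = 0.000.

0.000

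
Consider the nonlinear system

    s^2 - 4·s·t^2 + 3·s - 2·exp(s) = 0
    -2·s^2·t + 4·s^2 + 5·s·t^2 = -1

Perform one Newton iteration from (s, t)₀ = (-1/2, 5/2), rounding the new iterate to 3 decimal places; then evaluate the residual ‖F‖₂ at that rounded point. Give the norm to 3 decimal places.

597.074

At (-1/2, 5/2): F = (10.03694, -14.875).
Jacobian J = [[2·s - 4·t^2 - 2·exp(s) + 3, -8·s·t], [-4·s·t + 8·s + 5·t^2, -2·s^2 + 10·s·t]].
At the point, J = [[-24.21306, 10.000], [32.250, -13.000]] (det J = -7.73020).
Solving J·Δ = −F gives Δ = (2.363, 4.719).
Then the next iterate is (s, t)₁ = (1.863, 7.219).
Re-evaluating at (1.863, 7.219): F = (-392.17954, 450.21366), so ‖F‖₂ = 597.074.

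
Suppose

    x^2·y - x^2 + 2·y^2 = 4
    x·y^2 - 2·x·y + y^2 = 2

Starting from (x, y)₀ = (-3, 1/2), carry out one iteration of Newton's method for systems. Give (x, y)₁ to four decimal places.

(-1.1481, 0.7222)

At (-3, 1/2): F = (-8.0000, 0.5000).
Jacobian J = [[2·x·y - 2·x, x^2 + 4·y], [y^2 - 2·y, 2·x·y - 2·x + 2·y]].
At the point, J = [[3.0000, 11.0000], [-0.7500, 4.0000]] (det J = 20.2500).
Solving J·Δ = −F gives Δ = (1.8519, 0.2222).
Then the next iterate is (x, y)₁ = (-1.1481, 0.7222).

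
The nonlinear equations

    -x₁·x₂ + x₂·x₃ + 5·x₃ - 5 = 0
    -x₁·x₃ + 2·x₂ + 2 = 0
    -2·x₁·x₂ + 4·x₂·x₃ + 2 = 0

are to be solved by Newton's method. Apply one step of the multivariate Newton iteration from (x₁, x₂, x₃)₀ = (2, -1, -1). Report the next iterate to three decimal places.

(2.833, -0.500, 0.917)

At (2, -1, -1): F = (-7.000, 2.000, 10.000).
Jacobian J = [[-x₂, -x₁ + x₃, x₂ + 5], [-x₃, 2, -x₁], [-2·x₂, -2·x₁ + 4·x₃, 4·x₂]].
At the point, J = [[1.000, -3.000, 4.000], [1.000, 2.000, -2.000], [2.000, -8.000, -4.000]] (det J = -72.000).
Solving J·Δ = −F gives Δ = (0.833, 0.500, 1.917).
Then the next iterate is (x₁, x₂, x₃)₁ = (2.833, -0.500, 0.917).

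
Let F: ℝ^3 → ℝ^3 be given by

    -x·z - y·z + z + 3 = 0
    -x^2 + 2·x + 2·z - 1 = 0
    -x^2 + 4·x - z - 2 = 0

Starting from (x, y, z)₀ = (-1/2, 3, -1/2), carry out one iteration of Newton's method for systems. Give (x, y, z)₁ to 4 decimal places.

At (-1/2, 3, -1/2): F = (3.7500, -3.2500, -3.7500).
Jacobian J = [[-z, -z, -x - y + 1], [-2·x + 2, 0, 2], [-2·x + 4, 0, -1]].
At the point, J = [[0.5000, 0.5000, -1.5000], [3.0000, 0.0000, 2.0000], [5.0000, 0.0000, -1.0000]] (det J = 6.5000).
Solving J·Δ = −F gives Δ = (0.8269, -7.1731, 0.3846).
Then the next iterate is (x, y, z)₁ = (0.3269, -4.1731, -0.1154).

(0.3269, -4.1731, -0.1154)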